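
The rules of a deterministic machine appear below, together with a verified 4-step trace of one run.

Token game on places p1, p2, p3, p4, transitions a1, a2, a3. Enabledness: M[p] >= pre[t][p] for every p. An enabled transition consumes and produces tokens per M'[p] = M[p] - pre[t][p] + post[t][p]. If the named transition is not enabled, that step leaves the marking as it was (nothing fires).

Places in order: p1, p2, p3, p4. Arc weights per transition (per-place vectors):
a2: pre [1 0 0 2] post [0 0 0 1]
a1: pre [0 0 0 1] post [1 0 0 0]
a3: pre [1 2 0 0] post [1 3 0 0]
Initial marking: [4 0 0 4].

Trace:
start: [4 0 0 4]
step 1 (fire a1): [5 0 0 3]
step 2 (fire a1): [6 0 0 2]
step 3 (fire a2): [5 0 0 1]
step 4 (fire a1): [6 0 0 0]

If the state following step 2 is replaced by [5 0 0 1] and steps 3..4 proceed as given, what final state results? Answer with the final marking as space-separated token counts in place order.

6 0 0 0

state after step 2 := [5 0 0 1]
step 3 (fire a2): [5 0 0 1]
step 4 (fire a1): [6 0 0 0]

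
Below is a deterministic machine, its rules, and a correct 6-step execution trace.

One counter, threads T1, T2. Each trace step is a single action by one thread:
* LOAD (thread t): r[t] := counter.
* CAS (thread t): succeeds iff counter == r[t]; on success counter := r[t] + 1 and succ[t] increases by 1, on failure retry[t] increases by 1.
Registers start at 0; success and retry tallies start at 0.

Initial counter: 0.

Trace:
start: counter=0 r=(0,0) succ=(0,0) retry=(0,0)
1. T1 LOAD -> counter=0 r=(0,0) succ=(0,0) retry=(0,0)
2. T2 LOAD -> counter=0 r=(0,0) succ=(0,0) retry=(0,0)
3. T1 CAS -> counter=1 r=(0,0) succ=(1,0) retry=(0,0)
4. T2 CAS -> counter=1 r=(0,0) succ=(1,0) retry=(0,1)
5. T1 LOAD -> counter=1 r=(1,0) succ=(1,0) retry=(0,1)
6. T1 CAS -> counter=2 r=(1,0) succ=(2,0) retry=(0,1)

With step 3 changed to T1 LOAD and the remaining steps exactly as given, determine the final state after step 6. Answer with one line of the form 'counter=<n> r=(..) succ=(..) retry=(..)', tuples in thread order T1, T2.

counter=2 r=(1,0) succ=(1,1) retry=(0,0)

(re-executing from step 3 with the substitution; state before step 3: counter=0 r=(0,0) succ=(0,0) retry=(0,0))
3. T1 LOAD -> counter=0 r=(0,0) succ=(0,0) retry=(0,0)
4. T2 CAS -> counter=1 r=(0,0) succ=(0,1) retry=(0,0)
5. T1 LOAD -> counter=1 r=(1,0) succ=(0,1) retry=(0,0)
6. T1 CAS -> counter=2 r=(1,0) succ=(1,1) retry=(0,0)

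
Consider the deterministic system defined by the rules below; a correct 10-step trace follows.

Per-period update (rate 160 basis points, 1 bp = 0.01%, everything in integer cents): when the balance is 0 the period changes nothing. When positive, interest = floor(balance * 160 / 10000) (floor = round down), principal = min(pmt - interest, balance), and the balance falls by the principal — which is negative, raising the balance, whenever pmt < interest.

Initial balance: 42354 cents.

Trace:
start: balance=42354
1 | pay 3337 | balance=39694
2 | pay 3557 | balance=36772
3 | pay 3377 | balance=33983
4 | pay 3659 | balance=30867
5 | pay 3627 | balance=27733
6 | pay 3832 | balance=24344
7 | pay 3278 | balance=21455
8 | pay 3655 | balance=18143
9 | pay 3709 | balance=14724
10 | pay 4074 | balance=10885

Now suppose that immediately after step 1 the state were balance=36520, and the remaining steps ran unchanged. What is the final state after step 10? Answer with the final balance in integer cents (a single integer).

state after step 1 := balance=36520
2 | pay 3557 | balance=33547
3 | pay 3377 | balance=30706
4 | pay 3659 | balance=27538
5 | pay 3627 | balance=24351
6 | pay 3832 | balance=20908
7 | pay 3278 | balance=17964
8 | pay 3655 | balance=14596
9 | pay 3709 | balance=11120
10 | pay 4074 | balance=7223

7223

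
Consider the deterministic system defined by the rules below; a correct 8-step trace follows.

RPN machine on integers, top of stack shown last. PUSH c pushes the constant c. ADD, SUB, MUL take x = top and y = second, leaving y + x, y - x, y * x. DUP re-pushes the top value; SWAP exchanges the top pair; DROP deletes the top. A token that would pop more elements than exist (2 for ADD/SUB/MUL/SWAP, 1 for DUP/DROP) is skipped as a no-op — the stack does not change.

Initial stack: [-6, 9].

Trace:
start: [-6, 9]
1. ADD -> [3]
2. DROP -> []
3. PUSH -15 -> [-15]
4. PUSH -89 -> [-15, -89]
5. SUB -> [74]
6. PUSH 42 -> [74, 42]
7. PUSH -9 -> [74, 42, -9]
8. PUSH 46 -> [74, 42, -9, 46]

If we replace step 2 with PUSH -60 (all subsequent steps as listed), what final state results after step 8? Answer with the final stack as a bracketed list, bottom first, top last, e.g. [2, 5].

[3, -60, 74, 42, -9, 46]

(re-executing from step 2 with the substitution; state before step 2: [3])
2. PUSH -60 -> [3, -60]
3. PUSH -15 -> [3, -60, -15]
4. PUSH -89 -> [3, -60, -15, -89]
5. SUB -> [3, -60, 74]
6. PUSH 42 -> [3, -60, 74, 42]
7. PUSH -9 -> [3, -60, 74, 42, -9]
8. PUSH 46 -> [3, -60, 74, 42, -9, 46]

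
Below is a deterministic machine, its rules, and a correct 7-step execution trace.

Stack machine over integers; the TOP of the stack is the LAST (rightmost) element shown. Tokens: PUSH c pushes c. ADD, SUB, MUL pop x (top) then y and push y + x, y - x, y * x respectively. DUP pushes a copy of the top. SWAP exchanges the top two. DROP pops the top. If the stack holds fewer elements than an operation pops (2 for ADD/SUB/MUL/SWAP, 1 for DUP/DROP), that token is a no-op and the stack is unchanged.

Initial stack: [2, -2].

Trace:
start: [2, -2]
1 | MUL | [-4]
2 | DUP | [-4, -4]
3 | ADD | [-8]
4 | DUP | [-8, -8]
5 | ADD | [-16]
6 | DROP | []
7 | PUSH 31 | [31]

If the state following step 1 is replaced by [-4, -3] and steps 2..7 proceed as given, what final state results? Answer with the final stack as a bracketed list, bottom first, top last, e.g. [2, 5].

state after step 1 := [-4, -3]
2 | DUP | [-4, -3, -3]
3 | ADD | [-4, -6]
4 | DUP | [-4, -6, -6]
5 | ADD | [-4, -12]
6 | DROP | [-4]
7 | PUSH 31 | [-4, 31]

[-4, 31]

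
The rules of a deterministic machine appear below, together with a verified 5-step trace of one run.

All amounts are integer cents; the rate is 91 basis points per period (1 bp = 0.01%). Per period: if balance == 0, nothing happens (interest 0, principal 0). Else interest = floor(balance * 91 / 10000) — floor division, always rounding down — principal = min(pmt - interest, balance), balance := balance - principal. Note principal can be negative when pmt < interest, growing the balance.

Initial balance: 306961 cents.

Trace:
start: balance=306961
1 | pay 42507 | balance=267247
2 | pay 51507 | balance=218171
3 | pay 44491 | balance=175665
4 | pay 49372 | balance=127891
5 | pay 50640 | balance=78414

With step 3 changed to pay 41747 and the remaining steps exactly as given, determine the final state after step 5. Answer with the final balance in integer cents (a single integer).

(re-executing from step 3 with the substitution; state before step 3: balance=218171)
3 | pay 41747 | balance=178409
4 | pay 49372 | balance=130660
5 | pay 50640 | balance=81209

81209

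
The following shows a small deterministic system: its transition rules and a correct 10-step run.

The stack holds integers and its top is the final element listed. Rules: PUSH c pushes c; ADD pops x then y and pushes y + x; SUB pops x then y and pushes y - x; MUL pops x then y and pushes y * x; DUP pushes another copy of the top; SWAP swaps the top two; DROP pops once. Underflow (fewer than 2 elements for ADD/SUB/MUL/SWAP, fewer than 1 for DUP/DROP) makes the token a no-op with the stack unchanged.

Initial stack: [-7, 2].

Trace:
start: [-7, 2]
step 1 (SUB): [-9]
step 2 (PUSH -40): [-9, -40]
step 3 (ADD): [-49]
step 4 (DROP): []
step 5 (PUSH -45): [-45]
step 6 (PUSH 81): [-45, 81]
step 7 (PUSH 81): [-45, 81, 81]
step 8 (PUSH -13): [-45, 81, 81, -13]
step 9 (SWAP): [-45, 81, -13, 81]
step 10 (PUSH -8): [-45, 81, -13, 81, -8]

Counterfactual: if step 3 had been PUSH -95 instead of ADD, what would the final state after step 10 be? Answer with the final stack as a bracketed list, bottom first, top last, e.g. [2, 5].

[-9, -40, -45, 81, -13, 81, -8]

(re-executing from step 3 with the substitution; state before step 3: [-9, -40])
step 3 (PUSH -95): [-9, -40, -95]
step 4 (DROP): [-9, -40]
step 5 (PUSH -45): [-9, -40, -45]
step 6 (PUSH 81): [-9, -40, -45, 81]
step 7 (PUSH 81): [-9, -40, -45, 81, 81]
step 8 (PUSH -13): [-9, -40, -45, 81, 81, -13]
step 9 (SWAP): [-9, -40, -45, 81, -13, 81]
step 10 (PUSH -8): [-9, -40, -45, 81, -13, 81, -8]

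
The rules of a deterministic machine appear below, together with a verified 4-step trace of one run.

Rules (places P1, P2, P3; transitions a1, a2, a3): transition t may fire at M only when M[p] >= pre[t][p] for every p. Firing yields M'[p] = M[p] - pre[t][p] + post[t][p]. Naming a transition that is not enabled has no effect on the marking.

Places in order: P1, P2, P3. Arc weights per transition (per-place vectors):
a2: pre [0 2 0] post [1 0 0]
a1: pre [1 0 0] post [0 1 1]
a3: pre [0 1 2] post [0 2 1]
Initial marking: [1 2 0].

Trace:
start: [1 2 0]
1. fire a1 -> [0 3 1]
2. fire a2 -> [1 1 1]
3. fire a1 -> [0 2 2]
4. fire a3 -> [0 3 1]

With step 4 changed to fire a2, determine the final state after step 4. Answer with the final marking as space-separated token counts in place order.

1 0 2

(re-executing from step 4 with the substitution; state before step 4: [0 2 2])
4. fire a2 -> [1 0 2]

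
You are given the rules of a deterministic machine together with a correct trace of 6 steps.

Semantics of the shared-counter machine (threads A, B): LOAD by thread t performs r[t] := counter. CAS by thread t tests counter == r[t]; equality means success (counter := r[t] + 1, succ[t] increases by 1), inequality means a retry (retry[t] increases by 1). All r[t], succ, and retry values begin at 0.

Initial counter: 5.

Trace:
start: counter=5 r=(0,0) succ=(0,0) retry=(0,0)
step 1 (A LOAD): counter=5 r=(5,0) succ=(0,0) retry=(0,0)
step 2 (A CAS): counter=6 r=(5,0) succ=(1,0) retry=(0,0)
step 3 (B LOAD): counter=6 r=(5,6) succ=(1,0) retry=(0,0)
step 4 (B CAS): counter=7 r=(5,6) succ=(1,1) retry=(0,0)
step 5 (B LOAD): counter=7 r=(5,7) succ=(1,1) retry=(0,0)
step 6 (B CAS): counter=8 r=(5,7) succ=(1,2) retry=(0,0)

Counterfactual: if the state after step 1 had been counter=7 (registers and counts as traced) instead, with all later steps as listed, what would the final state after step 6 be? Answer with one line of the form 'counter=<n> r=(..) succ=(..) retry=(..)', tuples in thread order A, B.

state after step 1 := counter=7 r=(5,0) succ=(0,0) retry=(0,0)
step 2 (A CAS): counter=7 r=(5,0) succ=(0,0) retry=(1,0)
step 3 (B LOAD): counter=7 r=(5,7) succ=(0,0) retry=(1,0)
step 4 (B CAS): counter=8 r=(5,7) succ=(0,1) retry=(1,0)
step 5 (B LOAD): counter=8 r=(5,8) succ=(0,1) retry=(1,0)
step 6 (B CAS): counter=9 r=(5,8) succ=(0,2) retry=(1,0)

counter=9 r=(5,8) succ=(0,2) retry=(1,0)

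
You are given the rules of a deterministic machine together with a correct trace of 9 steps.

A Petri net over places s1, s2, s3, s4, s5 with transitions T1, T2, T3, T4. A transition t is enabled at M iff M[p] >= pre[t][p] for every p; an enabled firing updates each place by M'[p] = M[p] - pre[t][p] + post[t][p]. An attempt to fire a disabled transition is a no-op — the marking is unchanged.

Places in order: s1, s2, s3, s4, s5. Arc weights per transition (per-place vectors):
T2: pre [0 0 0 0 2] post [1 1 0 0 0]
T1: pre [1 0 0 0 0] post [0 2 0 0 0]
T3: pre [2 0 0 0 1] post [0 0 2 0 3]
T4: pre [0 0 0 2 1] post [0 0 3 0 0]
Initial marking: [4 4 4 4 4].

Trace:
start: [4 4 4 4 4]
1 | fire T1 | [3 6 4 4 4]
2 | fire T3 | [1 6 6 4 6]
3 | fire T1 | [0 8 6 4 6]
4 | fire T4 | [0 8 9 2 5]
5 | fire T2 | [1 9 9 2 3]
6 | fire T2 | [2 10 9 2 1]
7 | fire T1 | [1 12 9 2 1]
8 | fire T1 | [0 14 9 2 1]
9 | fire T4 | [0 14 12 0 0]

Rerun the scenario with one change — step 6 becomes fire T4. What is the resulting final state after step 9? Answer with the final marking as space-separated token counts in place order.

0 11 12 0 2

(re-executing from step 6 with the substitution; state before step 6: [1 9 9 2 3])
6 | fire T4 | [1 9 12 0 2]
7 | fire T1 | [0 11 12 0 2]
8 | fire T1 | [0 11 12 0 2]
9 | fire T4 | [0 11 12 0 2]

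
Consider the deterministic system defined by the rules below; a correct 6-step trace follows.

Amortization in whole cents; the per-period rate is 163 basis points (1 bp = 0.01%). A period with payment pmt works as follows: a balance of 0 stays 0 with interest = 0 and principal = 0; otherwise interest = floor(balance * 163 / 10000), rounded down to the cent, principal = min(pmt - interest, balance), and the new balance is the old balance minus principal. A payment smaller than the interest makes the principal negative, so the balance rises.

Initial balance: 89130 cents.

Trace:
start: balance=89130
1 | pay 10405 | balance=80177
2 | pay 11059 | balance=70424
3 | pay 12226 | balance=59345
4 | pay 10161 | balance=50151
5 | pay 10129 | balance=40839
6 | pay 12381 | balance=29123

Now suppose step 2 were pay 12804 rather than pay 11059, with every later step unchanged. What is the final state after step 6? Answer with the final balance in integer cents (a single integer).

27262

(re-executing from step 2 with the substitution; state before step 2: balance=80177)
2 | pay 12804 | balance=68679
3 | pay 12226 | balance=57572
4 | pay 10161 | balance=48349
5 | pay 10129 | balance=39008
6 | pay 12381 | balance=27262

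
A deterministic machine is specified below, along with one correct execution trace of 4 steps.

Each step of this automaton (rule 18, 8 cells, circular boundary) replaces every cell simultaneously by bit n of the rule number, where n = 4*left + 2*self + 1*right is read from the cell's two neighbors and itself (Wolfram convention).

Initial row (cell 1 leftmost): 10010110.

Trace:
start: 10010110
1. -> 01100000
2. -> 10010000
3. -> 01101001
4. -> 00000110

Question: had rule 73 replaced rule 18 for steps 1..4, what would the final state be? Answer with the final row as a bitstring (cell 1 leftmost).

(re-executing steps 1..4 under rule 73; state before step 1: 10010110)
1. -> 00000110
2. -> 11110110
3. -> 10010110
4. -> 00000110

00000110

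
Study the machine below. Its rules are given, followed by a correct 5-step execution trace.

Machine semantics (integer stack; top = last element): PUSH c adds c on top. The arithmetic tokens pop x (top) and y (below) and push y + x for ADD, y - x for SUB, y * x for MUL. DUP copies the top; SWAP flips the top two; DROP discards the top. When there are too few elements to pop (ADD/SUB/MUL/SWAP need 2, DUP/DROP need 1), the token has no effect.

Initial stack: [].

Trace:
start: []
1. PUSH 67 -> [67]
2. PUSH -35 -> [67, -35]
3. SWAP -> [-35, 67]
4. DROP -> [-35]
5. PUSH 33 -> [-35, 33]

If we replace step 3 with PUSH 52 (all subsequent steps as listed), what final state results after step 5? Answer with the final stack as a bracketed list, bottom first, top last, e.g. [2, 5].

[67, -35, 33]

(re-executing from step 3 with the substitution; state before step 3: [67, -35])
3. PUSH 52 -> [67, -35, 52]
4. DROP -> [67, -35]
5. PUSH 33 -> [67, -35, 33]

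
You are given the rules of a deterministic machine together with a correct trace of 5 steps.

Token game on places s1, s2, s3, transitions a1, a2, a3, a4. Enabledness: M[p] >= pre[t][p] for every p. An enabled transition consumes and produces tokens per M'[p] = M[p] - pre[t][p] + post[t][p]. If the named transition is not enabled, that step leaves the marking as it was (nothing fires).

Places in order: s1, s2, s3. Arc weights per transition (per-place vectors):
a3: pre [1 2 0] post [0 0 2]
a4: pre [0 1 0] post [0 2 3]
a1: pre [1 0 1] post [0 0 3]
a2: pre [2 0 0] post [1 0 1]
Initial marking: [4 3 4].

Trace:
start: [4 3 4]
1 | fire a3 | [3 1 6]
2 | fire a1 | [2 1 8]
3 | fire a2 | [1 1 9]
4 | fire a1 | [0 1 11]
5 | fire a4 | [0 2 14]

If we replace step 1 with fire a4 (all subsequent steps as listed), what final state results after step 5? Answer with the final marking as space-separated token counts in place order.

(re-executing from step 1 with the substitution; state before step 1: [4 3 4])
1 | fire a4 | [4 4 7]
2 | fire a1 | [3 4 9]
3 | fire a2 | [2 4 10]
4 | fire a1 | [1 4 12]
5 | fire a4 | [1 5 15]

1 5 15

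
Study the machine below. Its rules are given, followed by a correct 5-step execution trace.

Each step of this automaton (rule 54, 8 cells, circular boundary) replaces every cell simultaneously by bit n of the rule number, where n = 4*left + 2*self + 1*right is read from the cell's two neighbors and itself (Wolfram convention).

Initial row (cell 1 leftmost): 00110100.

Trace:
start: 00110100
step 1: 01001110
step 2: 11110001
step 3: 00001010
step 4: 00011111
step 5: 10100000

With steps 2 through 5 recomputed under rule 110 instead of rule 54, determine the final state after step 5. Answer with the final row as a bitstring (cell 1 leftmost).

00000000

(re-executing steps 2..5 under rule 110; state before step 2: 01001110)
step 2: 11011010
step 3: 11111111
step 4: 00000000
step 5: 00000000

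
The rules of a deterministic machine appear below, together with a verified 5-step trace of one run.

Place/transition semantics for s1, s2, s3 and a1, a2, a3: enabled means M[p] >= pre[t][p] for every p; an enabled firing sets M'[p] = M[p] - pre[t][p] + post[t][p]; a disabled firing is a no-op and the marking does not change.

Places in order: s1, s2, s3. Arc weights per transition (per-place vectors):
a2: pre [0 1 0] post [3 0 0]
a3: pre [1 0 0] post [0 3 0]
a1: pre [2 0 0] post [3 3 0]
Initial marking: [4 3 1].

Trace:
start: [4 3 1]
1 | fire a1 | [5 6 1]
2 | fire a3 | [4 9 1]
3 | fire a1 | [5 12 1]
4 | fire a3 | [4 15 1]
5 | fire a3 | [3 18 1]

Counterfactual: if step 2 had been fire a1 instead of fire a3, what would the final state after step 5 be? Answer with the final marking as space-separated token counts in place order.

5 18 1

(re-executing from step 2 with the substitution; state before step 2: [5 6 1])
2 | fire a1 | [6 9 1]
3 | fire a1 | [7 12 1]
4 | fire a3 | [6 15 1]
5 | fire a3 | [5 18 1]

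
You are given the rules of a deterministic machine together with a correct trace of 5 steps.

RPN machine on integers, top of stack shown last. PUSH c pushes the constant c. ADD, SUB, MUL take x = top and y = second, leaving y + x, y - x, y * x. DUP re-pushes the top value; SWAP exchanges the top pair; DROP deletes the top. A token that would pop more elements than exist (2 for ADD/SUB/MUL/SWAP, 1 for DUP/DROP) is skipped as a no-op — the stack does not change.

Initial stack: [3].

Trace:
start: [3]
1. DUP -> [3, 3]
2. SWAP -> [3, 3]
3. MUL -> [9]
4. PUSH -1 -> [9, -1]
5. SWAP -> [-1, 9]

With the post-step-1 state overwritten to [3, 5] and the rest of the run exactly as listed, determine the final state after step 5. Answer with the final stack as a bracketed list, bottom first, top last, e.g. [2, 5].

state after step 1 := [3, 5]
2. SWAP -> [5, 3]
3. MUL -> [15]
4. PUSH -1 -> [15, -1]
5. SWAP -> [-1, 15]

[-1, 15]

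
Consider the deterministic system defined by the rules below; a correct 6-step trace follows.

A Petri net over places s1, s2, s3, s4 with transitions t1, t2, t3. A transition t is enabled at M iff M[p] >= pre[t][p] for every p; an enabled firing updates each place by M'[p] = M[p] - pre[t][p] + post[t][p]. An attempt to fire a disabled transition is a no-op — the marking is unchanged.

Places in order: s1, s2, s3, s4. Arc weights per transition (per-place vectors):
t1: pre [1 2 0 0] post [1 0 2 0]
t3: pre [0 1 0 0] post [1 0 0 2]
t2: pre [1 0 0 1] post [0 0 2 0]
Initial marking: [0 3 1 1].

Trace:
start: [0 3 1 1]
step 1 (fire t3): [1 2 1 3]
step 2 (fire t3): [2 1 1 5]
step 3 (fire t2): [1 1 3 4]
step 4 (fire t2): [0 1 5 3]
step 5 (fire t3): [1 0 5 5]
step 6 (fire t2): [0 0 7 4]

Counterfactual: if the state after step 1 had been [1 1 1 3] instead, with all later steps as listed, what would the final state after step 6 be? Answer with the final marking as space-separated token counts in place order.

state after step 1 := [1 1 1 3]
step 2 (fire t3): [2 0 1 5]
step 3 (fire t2): [1 0 3 4]
step 4 (fire t2): [0 0 5 3]
step 5 (fire t3): [0 0 5 3]
step 6 (fire t2): [0 0 5 3]

0 0 5 3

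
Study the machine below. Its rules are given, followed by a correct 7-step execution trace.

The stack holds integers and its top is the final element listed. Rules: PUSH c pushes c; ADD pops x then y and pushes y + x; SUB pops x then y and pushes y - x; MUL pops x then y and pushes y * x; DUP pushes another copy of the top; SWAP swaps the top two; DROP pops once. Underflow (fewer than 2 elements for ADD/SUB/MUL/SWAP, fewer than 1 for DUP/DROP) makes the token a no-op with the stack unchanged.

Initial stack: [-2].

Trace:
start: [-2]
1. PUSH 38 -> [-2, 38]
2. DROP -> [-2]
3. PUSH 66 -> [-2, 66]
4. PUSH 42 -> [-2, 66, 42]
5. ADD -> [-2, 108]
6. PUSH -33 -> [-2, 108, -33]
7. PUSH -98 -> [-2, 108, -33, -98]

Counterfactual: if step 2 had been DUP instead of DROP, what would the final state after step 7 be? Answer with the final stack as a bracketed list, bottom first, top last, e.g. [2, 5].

(re-executing from step 2 with the substitution; state before step 2: [-2, 38])
2. DUP -> [-2, 38, 38]
3. PUSH 66 -> [-2, 38, 38, 66]
4. PUSH 42 -> [-2, 38, 38, 66, 42]
5. ADD -> [-2, 38, 38, 108]
6. PUSH -33 -> [-2, 38, 38, 108, -33]
7. PUSH -98 -> [-2, 38, 38, 108, -33, -98]

[-2, 38, 38, 108, -33, -98]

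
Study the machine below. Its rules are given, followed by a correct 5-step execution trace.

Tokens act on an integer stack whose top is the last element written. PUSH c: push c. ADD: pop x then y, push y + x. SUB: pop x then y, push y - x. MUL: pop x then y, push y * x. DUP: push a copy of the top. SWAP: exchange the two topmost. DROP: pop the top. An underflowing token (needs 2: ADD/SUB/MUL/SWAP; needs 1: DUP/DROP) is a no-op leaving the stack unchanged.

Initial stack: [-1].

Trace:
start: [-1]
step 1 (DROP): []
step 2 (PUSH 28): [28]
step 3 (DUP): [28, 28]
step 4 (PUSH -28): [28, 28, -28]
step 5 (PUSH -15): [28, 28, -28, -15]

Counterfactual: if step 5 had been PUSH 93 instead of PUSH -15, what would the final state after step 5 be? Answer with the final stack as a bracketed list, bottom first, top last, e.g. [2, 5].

(re-executing from step 5 with the substitution; state before step 5: [28, 28, -28])
step 5 (PUSH 93): [28, 28, -28, 93]

[28, 28, -28, 93]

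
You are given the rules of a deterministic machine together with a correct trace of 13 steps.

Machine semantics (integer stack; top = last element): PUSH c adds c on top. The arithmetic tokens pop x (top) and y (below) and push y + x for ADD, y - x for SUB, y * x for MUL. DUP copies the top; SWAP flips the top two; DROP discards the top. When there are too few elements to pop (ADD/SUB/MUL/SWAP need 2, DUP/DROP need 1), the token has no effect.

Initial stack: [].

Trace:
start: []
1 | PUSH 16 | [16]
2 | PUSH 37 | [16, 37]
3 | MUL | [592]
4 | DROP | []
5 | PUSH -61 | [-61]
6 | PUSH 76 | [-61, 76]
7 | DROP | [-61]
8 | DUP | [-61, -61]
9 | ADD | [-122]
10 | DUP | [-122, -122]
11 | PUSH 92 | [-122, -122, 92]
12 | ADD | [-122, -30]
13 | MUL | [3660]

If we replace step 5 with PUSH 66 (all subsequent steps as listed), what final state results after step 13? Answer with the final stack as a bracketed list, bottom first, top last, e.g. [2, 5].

(re-executing from step 5 with the substitution; state before step 5: [])
5 | PUSH 66 | [66]
6 | PUSH 76 | [66, 76]
7 | DROP | [66]
8 | DUP | [66, 66]
9 | ADD | [132]
10 | DUP | [132, 132]
11 | PUSH 92 | [132, 132, 92]
12 | ADD | [132, 224]
13 | MUL | [29568]

[29568]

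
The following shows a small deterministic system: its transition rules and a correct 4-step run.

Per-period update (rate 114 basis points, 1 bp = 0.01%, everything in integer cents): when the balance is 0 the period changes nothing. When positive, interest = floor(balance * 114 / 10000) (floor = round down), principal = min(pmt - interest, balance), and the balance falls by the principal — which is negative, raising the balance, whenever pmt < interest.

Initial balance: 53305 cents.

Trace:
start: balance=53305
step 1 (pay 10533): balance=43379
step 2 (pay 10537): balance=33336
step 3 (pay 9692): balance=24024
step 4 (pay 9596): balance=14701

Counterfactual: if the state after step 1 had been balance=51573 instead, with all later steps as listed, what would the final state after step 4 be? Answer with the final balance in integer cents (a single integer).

state after step 1 := balance=51573
step 2 (pay 10537): balance=41623
step 3 (pay 9692): balance=32405
step 4 (pay 9596): balance=23178

23178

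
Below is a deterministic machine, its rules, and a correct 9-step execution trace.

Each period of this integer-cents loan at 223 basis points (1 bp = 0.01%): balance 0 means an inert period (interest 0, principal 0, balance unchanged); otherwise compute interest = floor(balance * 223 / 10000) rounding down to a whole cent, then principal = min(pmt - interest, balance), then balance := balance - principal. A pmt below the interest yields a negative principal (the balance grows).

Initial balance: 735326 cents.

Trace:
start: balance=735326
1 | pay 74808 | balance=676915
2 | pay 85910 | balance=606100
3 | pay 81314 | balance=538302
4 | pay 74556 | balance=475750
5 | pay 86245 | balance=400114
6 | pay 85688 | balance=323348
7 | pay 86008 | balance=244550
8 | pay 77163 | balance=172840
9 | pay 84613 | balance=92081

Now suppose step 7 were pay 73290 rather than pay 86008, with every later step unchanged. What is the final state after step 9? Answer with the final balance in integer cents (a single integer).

(re-executing from step 7 with the substitution; state before step 7: balance=323348)
7 | pay 73290 | balance=257268
8 | pay 77163 | balance=185842
9 | pay 84613 | balance=105373

105373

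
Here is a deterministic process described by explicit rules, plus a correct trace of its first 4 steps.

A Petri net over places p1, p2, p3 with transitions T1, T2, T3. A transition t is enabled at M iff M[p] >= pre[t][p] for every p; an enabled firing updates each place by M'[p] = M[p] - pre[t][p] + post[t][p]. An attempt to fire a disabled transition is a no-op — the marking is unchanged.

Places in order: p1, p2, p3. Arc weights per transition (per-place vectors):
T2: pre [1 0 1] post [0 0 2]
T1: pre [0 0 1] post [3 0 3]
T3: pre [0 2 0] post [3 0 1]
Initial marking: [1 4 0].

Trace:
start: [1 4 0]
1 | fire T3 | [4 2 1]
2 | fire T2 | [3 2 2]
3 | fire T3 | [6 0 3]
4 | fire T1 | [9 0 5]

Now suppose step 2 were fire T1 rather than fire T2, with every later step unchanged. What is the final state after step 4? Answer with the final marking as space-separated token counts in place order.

(re-executing from step 2 with the substitution; state before step 2: [4 2 1])
2 | fire T1 | [7 2 3]
3 | fire T3 | [10 0 4]
4 | fire T1 | [13 0 6]

13 0 6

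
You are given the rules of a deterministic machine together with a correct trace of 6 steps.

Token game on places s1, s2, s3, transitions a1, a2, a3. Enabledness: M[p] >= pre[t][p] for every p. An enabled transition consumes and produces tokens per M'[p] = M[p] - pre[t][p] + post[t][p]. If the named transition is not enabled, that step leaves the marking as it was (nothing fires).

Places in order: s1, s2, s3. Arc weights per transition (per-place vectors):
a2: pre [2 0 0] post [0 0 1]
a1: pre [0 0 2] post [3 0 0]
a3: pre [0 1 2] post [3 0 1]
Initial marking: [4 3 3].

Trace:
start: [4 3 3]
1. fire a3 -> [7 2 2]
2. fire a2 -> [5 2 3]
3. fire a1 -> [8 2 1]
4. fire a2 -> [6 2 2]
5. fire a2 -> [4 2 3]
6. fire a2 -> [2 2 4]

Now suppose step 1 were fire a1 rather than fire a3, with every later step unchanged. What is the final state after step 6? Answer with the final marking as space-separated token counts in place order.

2 3 3

(re-executing from step 1 with the substitution; state before step 1: [4 3 3])
1. fire a1 -> [7 3 1]
2. fire a2 -> [5 3 2]
3. fire a1 -> [8 3 0]
4. fire a2 -> [6 3 1]
5. fire a2 -> [4 3 2]
6. fire a2 -> [2 3 3]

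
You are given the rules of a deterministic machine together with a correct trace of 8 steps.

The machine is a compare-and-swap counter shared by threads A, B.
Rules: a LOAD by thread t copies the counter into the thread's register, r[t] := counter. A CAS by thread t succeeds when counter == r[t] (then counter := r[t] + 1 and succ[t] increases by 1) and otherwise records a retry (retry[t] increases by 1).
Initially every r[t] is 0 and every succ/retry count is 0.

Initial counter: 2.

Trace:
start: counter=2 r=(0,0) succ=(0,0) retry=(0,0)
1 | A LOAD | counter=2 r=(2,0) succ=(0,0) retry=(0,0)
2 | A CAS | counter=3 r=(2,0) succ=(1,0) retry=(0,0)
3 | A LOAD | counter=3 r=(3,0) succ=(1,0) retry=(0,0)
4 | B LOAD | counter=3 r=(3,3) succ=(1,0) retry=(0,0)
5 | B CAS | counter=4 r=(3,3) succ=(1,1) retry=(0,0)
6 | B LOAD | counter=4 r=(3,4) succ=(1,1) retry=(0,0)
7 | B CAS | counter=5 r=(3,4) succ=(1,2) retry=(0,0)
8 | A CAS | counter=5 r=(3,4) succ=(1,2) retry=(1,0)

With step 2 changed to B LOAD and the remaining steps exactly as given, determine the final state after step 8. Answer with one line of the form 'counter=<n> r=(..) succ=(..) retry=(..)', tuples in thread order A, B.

counter=4 r=(2,3) succ=(0,2) retry=(1,0)

(re-executing from step 2 with the substitution; state before step 2: counter=2 r=(2,0) succ=(0,0) retry=(0,0))
2 | B LOAD | counter=2 r=(2,2) succ=(0,0) retry=(0,0)
3 | A LOAD | counter=2 r=(2,2) succ=(0,0) retry=(0,0)
4 | B LOAD | counter=2 r=(2,2) succ=(0,0) retry=(0,0)
5 | B CAS | counter=3 r=(2,2) succ=(0,1) retry=(0,0)
6 | B LOAD | counter=3 r=(2,3) succ=(0,1) retry=(0,0)
7 | B CAS | counter=4 r=(2,3) succ=(0,2) retry=(0,0)
8 | A CAS | counter=4 r=(2,3) succ=(0,2) retry=(1,0)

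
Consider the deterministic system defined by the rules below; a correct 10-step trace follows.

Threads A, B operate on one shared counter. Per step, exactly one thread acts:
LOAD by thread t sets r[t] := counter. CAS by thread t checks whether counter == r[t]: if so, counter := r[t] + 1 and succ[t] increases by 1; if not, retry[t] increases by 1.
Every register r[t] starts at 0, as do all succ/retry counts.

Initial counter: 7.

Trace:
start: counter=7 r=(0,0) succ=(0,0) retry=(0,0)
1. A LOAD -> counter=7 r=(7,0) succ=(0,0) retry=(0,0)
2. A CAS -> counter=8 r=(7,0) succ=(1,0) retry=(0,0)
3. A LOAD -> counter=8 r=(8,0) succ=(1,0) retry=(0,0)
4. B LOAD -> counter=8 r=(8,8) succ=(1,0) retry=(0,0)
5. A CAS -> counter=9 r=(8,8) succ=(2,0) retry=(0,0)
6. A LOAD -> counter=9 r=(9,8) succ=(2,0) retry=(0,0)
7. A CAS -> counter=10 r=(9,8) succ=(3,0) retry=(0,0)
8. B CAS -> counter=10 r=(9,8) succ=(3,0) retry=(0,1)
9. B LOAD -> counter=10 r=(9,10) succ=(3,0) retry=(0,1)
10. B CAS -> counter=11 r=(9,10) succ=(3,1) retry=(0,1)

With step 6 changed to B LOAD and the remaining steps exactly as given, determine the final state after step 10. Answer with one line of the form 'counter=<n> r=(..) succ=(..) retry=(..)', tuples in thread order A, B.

(re-executing from step 6 with the substitution; state before step 6: counter=9 r=(8,8) succ=(2,0) retry=(0,0))
6. B LOAD -> counter=9 r=(8,9) succ=(2,0) retry=(0,0)
7. A CAS -> counter=9 r=(8,9) succ=(2,0) retry=(1,0)
8. B CAS -> counter=10 r=(8,9) succ=(2,1) retry=(1,0)
9. B LOAD -> counter=10 r=(8,10) succ=(2,1) retry=(1,0)
10. B CAS -> counter=11 r=(8,10) succ=(2,2) retry=(1,0)

counter=11 r=(8,10) succ=(2,2) retry=(1,0)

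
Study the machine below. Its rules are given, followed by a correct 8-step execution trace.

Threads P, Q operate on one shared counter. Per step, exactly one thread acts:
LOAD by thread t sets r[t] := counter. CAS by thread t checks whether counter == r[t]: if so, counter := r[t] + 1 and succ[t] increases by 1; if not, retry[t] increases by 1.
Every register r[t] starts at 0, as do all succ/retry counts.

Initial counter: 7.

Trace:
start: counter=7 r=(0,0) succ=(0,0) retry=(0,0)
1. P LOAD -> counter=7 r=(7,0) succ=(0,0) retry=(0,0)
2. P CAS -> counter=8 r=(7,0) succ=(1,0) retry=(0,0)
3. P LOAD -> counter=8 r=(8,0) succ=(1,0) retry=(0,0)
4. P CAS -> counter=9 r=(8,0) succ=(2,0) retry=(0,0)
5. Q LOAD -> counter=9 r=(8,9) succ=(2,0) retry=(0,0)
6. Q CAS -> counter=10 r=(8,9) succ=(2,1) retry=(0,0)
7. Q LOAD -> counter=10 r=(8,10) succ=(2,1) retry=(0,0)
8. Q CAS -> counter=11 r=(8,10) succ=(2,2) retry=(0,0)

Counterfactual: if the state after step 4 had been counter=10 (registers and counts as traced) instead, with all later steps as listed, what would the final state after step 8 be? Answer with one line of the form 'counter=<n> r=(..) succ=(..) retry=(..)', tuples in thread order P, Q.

state after step 4 := counter=10 r=(8,0) succ=(2,0) retry=(0,0)
5. Q LOAD -> counter=10 r=(8,10) succ=(2,0) retry=(0,0)
6. Q CAS -> counter=11 r=(8,10) succ=(2,1) retry=(0,0)
7. Q LOAD -> counter=11 r=(8,11) succ=(2,1) retry=(0,0)
8. Q CAS -> counter=12 r=(8,11) succ=(2,2) retry=(0,0)

counter=12 r=(8,11) succ=(2,2) retry=(0,0)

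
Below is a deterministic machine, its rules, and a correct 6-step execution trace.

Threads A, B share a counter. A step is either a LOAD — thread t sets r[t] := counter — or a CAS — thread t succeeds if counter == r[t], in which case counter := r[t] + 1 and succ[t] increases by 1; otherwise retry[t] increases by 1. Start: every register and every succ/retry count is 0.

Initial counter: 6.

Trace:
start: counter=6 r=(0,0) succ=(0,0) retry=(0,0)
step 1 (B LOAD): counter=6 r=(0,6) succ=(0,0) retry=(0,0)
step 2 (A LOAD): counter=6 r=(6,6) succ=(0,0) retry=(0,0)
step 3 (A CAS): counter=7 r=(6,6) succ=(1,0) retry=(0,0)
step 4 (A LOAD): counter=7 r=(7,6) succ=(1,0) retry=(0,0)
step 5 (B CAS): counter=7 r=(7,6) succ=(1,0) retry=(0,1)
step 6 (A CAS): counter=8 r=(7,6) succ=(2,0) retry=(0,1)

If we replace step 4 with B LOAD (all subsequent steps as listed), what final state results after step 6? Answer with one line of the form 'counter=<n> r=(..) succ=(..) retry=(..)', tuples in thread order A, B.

counter=8 r=(6,7) succ=(1,1) retry=(1,0)

(re-executing from step 4 with the substitution; state before step 4: counter=7 r=(6,6) succ=(1,0) retry=(0,0))
step 4 (B LOAD): counter=7 r=(6,7) succ=(1,0) retry=(0,0)
step 5 (B CAS): counter=8 r=(6,7) succ=(1,1) retry=(0,0)
step 6 (A CAS): counter=8 r=(6,7) succ=(1,1) retry=(1,0)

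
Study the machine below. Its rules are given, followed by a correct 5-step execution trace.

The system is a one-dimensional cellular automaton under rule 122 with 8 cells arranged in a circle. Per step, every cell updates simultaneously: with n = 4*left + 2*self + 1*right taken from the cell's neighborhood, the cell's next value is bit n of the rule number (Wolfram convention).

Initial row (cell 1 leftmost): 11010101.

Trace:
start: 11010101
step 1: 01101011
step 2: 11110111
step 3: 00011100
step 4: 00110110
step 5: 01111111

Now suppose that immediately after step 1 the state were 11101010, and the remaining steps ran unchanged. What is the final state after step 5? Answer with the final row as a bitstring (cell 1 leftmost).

00011011

state after step 1 := 11101010
step 2: 10110101
step 3: 11111011
step 4: 00001110
step 5: 00011011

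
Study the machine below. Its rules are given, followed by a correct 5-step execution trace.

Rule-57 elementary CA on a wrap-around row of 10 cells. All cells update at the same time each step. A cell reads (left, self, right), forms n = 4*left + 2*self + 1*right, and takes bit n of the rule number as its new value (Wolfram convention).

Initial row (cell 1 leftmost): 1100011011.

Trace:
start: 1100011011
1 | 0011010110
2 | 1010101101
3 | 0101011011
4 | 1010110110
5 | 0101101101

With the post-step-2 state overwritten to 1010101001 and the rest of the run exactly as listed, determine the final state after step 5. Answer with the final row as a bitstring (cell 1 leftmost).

0101010101

state after step 2 := 1010101001
3 | 0101010101
4 | 1010101010
5 | 0101010101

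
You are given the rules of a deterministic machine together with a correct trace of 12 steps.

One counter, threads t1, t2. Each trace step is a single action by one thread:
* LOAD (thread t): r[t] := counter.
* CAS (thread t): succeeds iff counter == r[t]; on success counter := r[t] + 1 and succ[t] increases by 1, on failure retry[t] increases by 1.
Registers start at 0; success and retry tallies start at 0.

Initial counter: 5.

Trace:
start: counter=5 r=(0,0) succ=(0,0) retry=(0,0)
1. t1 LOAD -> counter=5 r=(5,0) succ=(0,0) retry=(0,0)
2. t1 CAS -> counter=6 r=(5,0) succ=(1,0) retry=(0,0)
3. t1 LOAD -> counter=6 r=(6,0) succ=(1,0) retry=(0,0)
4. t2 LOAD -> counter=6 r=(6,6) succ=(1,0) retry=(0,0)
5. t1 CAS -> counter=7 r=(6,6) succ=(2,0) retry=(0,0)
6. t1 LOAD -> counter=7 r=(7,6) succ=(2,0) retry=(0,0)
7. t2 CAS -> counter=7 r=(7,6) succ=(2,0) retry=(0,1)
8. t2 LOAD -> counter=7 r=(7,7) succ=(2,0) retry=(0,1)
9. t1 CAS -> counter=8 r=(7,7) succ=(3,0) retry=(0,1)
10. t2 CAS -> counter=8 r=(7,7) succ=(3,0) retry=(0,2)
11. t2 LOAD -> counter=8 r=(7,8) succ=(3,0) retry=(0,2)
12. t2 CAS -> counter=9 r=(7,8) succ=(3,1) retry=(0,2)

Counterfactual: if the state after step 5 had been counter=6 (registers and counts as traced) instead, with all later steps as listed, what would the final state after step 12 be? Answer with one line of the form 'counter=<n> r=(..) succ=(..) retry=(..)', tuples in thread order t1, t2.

counter=9 r=(6,8) succ=(2,3) retry=(1,0)

state after step 5 := counter=6 r=(6,6) succ=(2,0) retry=(0,0)
6. t1 LOAD -> counter=6 r=(6,6) succ=(2,0) retry=(0,0)
7. t2 CAS -> counter=7 r=(6,6) succ=(2,1) retry=(0,0)
8. t2 LOAD -> counter=7 r=(6,7) succ=(2,1) retry=(0,0)
9. t1 CAS -> counter=7 r=(6,7) succ=(2,1) retry=(1,0)
10. t2 CAS -> counter=8 r=(6,7) succ=(2,2) retry=(1,0)
11. t2 LOAD -> counter=8 r=(6,8) succ=(2,2) retry=(1,0)
12. t2 CAS -> counter=9 r=(6,8) succ=(2,3) retry=(1,0)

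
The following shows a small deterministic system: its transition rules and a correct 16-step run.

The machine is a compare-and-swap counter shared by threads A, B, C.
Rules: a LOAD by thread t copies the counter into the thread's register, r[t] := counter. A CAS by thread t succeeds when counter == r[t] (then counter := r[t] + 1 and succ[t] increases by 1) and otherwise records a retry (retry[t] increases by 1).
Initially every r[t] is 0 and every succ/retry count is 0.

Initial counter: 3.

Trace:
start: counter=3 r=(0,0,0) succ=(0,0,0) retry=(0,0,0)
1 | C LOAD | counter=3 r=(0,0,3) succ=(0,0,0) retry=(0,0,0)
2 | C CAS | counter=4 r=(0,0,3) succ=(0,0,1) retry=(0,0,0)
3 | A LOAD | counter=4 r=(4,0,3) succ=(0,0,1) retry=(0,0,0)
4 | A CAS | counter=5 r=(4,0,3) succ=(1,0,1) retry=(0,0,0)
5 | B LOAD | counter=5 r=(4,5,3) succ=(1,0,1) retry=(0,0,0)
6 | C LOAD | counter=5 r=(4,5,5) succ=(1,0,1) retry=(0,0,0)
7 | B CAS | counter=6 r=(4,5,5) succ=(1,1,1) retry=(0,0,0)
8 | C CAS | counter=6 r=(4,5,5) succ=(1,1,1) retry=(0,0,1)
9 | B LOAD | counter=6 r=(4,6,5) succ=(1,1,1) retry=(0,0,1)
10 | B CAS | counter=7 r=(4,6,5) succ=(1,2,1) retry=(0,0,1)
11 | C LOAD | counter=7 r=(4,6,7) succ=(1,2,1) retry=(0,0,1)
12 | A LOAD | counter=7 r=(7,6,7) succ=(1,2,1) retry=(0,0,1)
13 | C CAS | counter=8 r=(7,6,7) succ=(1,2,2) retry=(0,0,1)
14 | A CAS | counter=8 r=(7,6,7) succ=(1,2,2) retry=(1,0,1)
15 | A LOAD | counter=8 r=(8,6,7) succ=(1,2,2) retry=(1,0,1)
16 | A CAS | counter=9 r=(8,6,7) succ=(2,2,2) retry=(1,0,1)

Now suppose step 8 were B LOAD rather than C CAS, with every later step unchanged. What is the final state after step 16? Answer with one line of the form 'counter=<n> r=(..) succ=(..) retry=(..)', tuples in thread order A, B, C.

(re-executing from step 8 with the substitution; state before step 8: counter=6 r=(4,5,5) succ=(1,1,1) retry=(0,0,0))
8 | B LOAD | counter=6 r=(4,6,5) succ=(1,1,1) retry=(0,0,0)
9 | B LOAD | counter=6 r=(4,6,5) succ=(1,1,1) retry=(0,0,0)
10 | B CAS | counter=7 r=(4,6,5) succ=(1,2,1) retry=(0,0,0)
11 | C LOAD | counter=7 r=(4,6,7) succ=(1,2,1) retry=(0,0,0)
12 | A LOAD | counter=7 r=(7,6,7) succ=(1,2,1) retry=(0,0,0)
13 | C CAS | counter=8 r=(7,6,7) succ=(1,2,2) retry=(0,0,0)
14 | A CAS | counter=8 r=(7,6,7) succ=(1,2,2) retry=(1,0,0)
15 | A LOAD | counter=8 r=(8,6,7) succ=(1,2,2) retry=(1,0,0)
16 | A CAS | counter=9 r=(8,6,7) succ=(2,2,2) retry=(1,0,0)

counter=9 r=(8,6,7) succ=(2,2,2) retry=(1,0,0)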